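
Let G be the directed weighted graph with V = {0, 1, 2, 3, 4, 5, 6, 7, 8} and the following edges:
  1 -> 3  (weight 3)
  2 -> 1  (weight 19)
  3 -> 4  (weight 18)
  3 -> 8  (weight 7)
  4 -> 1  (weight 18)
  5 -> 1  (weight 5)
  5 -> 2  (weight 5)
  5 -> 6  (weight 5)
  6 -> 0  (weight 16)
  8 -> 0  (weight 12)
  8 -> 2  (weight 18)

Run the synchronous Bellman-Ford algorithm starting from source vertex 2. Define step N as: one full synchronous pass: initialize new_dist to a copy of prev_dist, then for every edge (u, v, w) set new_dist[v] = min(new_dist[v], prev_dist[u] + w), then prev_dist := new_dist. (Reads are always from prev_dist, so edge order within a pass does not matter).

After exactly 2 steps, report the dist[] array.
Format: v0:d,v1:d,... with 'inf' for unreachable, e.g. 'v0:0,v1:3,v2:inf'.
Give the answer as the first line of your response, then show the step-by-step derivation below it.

v0:inf,v1:19,v2:0,v3:22,v4:inf,v5:inf,v6:inf,v7:inf,v8:inf

step 1: dist = v0:inf,v1:19,v2:0,v3:inf,v4:inf,v5:inf,v6:inf,v7:inf,v8:inf
step 2: dist = v0:inf,v1:19,v2:0,v3:22,v4:inf,v5:inf,v6:inf,v7:inf,v8:inf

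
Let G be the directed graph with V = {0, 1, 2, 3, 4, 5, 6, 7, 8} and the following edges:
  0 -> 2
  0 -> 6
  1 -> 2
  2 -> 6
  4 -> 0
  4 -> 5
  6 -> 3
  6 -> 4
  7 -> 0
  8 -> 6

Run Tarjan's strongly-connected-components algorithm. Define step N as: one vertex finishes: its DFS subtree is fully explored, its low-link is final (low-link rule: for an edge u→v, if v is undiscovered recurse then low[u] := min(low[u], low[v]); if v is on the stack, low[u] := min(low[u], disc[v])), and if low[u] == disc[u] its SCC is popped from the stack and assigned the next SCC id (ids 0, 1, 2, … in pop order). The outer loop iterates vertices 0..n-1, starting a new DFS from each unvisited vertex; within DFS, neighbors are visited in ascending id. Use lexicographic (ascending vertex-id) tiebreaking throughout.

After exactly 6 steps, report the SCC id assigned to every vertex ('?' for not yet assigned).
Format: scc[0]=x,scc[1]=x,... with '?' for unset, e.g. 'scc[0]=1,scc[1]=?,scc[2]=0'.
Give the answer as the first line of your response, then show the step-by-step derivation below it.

scc[0]=2,scc[1]=?,scc[2]=2,scc[3]=0,scc[4]=2,scc[5]=1,scc[6]=2,scc[7]=?,scc[8]=?

step 1: low=(low[0]=0,low[1]=?,low[2]=1,low[3]=3,low[4]=?,low[5]=?,low[6]=2,low[7]=?,low[8]=?); scc=(scc[0]=?,scc[1]=?,scc[2]=?,scc[3]=0,scc[4]=?,scc[5]=?,scc[6]=?,scc[7]=?,scc[8]=?)
step 2: low=(low[0]=0,low[1]=?,low[2]=1,low[3]=3,low[4]=0,low[5]=5,low[6]=2,low[7]=?,low[8]=?); scc=(scc[0]=?,scc[1]=?,scc[2]=?,scc[3]=0,scc[4]=?,scc[5]=1,scc[6]=?,scc[7]=?,scc[8]=?)
step 3: low=(low[0]=0,low[1]=?,low[2]=1,low[3]=3,low[4]=0,low[5]=5,low[6]=2,low[7]=?,low[8]=?); scc=(scc[0]=?,scc[1]=?,scc[2]=?,scc[3]=0,scc[4]=?,scc[5]=1,scc[6]=?,scc[7]=?,scc[8]=?)
step 4: low=(low[0]=0,low[1]=?,low[2]=1,low[3]=3,low[4]=0,low[5]=5,low[6]=0,low[7]=?,low[8]=?); scc=(scc[0]=?,scc[1]=?,scc[2]=?,scc[3]=0,scc[4]=?,scc[5]=1,scc[6]=?,scc[7]=?,scc[8]=?)
step 5: low=(low[0]=0,low[1]=?,low[2]=0,low[3]=3,low[4]=0,low[5]=5,low[6]=0,low[7]=?,low[8]=?); scc=(scc[0]=?,scc[1]=?,scc[2]=?,scc[3]=0,scc[4]=?,scc[5]=1,scc[6]=?,scc[7]=?,scc[8]=?)
step 6: low=(low[0]=0,low[1]=?,low[2]=0,low[3]=3,low[4]=0,low[5]=5,low[6]=0,low[7]=?,low[8]=?); scc=(scc[0]=2,scc[1]=?,scc[2]=2,scc[3]=0,scc[4]=2,scc[5]=1,scc[6]=2,scc[7]=?,scc[8]=?)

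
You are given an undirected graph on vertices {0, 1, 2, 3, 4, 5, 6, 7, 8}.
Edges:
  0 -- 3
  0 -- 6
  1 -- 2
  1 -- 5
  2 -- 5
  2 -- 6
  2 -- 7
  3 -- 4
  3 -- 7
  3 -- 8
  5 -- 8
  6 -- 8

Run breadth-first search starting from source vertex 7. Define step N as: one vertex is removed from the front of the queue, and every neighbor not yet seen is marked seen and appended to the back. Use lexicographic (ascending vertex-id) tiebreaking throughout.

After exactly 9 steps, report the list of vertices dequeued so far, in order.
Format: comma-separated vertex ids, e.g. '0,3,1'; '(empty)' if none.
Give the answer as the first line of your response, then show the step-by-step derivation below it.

7,2,3,1,5,6,0,4,8

step 1: dequeue 7; queue=[2,3]; order=7
step 2: dequeue 2; queue=[3,1,5,6]; order=7,2
step 3: dequeue 3; queue=[1,5,6,0,4,8]; order=7,2,3
step 4: dequeue 1; queue=[5,6,0,4,8]; order=7,2,3,1
step 5: dequeue 5; queue=[6,0,4,8]; order=7,2,3,1,5
step 6: dequeue 6; queue=[0,4,8]; order=7,2,3,1,5,6
step 7: dequeue 0; queue=[4,8]; order=7,2,3,1,5,6,0
step 8: dequeue 4; queue=[8]; order=7,2,3,1,5,6,0,4
step 9: dequeue 8; queue=[(empty)]; order=7,2,3,1,5,6,0,4,8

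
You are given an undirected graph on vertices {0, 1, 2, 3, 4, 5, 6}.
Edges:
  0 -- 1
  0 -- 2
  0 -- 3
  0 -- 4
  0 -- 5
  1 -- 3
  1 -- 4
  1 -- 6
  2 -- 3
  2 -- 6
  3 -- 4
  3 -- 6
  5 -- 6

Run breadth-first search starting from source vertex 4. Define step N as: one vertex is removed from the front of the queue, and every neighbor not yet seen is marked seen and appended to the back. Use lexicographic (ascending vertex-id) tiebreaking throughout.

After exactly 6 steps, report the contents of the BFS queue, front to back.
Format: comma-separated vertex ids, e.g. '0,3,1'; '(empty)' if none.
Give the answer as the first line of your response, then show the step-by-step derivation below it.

6

step 1: dequeue 4; queue=[0,1,3]; order=4
step 2: dequeue 0; queue=[1,3,2,5]; order=4,0
step 3: dequeue 1; queue=[3,2,5,6]; order=4,0,1
step 4: dequeue 3; queue=[2,5,6]; order=4,0,1,3
step 5: dequeue 2; queue=[5,6]; order=4,0,1,3,2
step 6: dequeue 5; queue=[6]; order=4,0,1,3,2,5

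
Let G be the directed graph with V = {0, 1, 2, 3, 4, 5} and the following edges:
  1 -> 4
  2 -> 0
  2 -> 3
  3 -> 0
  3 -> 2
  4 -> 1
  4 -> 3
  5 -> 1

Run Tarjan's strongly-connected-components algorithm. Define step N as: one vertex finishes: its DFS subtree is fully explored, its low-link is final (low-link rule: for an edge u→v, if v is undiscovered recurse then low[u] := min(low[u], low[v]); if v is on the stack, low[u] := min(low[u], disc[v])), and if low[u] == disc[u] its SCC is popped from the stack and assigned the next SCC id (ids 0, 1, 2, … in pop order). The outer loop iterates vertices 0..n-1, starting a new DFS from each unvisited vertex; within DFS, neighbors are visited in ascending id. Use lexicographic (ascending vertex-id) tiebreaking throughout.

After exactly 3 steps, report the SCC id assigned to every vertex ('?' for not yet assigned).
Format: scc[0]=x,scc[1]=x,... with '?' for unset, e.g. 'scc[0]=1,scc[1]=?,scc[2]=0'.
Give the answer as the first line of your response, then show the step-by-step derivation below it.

scc[0]=0,scc[1]=?,scc[2]=1,scc[3]=1,scc[4]=?,scc[5]=?

step 1: low=(low[0]=0,low[1]=?,low[2]=?,low[3]=?,low[4]=?,low[5]=?); scc=(scc[0]=0,scc[1]=?,scc[2]=?,scc[3]=?,scc[4]=?,scc[5]=?)
step 2: low=(low[0]=0,low[1]=1,low[2]=3,low[3]=3,low[4]=1,low[5]=?); scc=(scc[0]=0,scc[1]=?,scc[2]=?,scc[3]=?,scc[4]=?,scc[5]=?)
step 3: low=(low[0]=0,low[1]=1,low[2]=3,low[3]=3,low[4]=1,low[5]=?); scc=(scc[0]=0,scc[1]=?,scc[2]=1,scc[3]=1,scc[4]=?,scc[5]=?)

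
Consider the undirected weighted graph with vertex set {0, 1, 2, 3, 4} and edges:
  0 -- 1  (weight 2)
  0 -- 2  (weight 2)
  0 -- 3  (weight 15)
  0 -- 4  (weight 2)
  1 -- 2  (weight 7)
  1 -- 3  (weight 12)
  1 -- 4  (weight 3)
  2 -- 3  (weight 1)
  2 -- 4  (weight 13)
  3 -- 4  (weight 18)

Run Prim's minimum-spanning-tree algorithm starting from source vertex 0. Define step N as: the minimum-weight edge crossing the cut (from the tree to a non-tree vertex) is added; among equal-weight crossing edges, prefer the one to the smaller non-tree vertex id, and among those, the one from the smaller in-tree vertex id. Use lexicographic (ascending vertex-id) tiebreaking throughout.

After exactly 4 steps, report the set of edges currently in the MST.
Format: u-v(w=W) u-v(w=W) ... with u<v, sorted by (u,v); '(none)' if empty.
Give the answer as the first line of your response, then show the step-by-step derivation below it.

0-1(w=2) 0-2(w=2) 0-4(w=2) 2-3(w=1)

step 1: add edge 0-1 (w=2); MST = {0-1(w=2)}
step 2: add edge 0-2 (w=2); MST = {0-1(w=2) 0-2(w=2)}
step 3: add edge 2-3 (w=1); MST = {0-1(w=2) 0-2(w=2) 2-3(w=1)}
step 4: add edge 0-4 (w=2); MST = {0-1(w=2) 0-2(w=2) 0-4(w=2) 2-3(w=1)}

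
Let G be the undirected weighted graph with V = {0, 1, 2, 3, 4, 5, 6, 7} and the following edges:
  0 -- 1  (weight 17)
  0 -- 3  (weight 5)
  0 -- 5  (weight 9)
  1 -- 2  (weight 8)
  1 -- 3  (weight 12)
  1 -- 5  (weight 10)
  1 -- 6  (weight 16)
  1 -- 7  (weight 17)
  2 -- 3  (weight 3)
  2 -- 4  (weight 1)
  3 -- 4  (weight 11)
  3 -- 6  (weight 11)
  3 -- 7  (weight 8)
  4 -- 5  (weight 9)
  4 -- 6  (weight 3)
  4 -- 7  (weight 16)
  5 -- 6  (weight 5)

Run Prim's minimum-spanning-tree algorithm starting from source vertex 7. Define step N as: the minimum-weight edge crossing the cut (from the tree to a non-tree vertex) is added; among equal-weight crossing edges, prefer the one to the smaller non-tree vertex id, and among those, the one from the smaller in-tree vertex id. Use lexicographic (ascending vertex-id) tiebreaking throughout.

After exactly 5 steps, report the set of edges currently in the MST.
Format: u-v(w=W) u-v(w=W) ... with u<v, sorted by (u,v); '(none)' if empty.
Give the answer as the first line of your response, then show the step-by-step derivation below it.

0-3(w=5) 2-3(w=3) 2-4(w=1) 3-7(w=8) 4-6(w=3)

step 1: add edge 3-7 (w=8); MST = {3-7(w=8)}
step 2: add edge 2-3 (w=3); MST = {2-3(w=3) 3-7(w=8)}
step 3: add edge 2-4 (w=1); MST = {2-3(w=3) 2-4(w=1) 3-7(w=8)}
step 4: add edge 4-6 (w=3); MST = {2-3(w=3) 2-4(w=1) 3-7(w=8) 4-6(w=3)}
step 5: add edge 0-3 (w=5); MST = {0-3(w=5) 2-3(w=3) 2-4(w=1) 3-7(w=8) 4-6(w=3)}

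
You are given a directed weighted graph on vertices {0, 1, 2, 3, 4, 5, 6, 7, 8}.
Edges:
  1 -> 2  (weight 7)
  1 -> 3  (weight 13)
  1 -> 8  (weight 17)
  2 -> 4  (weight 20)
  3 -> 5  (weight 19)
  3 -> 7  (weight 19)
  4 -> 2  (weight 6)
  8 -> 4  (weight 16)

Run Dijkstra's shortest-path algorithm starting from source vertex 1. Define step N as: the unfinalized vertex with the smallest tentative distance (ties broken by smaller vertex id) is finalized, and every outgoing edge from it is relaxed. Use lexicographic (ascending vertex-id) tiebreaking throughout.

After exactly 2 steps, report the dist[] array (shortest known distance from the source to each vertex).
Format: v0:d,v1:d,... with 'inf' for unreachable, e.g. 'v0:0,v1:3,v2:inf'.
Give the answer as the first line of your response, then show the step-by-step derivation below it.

v0:inf,v1:0,v2:7,v3:13,v4:27,v5:inf,v6:inf,v7:inf,v8:17

step 1: dist = v0:inf,v1:0,v2:7,v3:13,v4:inf,v5:inf,v6:inf,v7:inf,v8:17
step 2: dist = v0:inf,v1:0,v2:7,v3:13,v4:27,v5:inf,v6:inf,v7:inf,v8:17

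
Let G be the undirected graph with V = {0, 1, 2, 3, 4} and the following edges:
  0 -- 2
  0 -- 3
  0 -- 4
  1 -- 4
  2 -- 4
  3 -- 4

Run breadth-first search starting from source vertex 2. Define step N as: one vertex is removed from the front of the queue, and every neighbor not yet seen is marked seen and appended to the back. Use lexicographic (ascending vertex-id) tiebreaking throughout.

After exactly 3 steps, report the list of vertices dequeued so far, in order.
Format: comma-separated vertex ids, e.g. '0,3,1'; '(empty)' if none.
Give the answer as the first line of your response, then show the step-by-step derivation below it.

2,0,4

step 1: dequeue 2; queue=[0,4]; order=2
step 2: dequeue 0; queue=[4,3]; order=2,0
step 3: dequeue 4; queue=[3,1]; order=2,0,4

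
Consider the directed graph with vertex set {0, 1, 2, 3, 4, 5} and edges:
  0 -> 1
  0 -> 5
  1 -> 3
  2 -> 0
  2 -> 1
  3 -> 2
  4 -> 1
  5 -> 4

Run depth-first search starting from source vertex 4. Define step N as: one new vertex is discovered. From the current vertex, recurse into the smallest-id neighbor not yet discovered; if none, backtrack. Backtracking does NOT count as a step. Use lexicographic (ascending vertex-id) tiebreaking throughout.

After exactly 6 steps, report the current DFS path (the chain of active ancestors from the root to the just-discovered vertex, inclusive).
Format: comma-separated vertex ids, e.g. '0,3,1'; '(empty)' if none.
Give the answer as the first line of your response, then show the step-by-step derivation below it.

4,1,3,2,0,5

step 1: discover 4; path=4; order=4
step 2: discover 1; path=4>1; order=4,1
step 3: discover 3; path=4>1>3; order=4,1,3
step 4: discover 2; path=4>1>3>2; order=4,1,3,2
step 5: discover 0; path=4>1>3>2>0; order=4,1,3,2,0
step 6: discover 5; path=4>1>3>2>0>5; order=4,1,3,2,0,5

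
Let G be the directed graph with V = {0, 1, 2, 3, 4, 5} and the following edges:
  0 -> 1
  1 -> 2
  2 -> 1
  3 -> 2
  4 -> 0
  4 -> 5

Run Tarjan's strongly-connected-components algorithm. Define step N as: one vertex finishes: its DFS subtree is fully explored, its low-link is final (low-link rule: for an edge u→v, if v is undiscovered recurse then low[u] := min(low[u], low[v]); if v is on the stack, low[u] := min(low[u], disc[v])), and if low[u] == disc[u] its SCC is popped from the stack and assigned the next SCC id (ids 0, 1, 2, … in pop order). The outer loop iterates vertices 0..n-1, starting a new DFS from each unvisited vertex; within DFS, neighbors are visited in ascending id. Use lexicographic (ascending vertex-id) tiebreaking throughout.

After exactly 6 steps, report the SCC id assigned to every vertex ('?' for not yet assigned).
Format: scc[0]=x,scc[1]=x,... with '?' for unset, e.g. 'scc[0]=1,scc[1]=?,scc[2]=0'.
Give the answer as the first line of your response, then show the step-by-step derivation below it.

scc[0]=1,scc[1]=0,scc[2]=0,scc[3]=2,scc[4]=4,scc[5]=3

step 1: low=(low[0]=0,low[1]=1,low[2]=1,low[3]=?,low[4]=?,low[5]=?); scc=(scc[0]=?,scc[1]=?,scc[2]=?,scc[3]=?,scc[4]=?,scc[5]=?)
step 2: low=(low[0]=0,low[1]=1,low[2]=1,low[3]=?,low[4]=?,low[5]=?); scc=(scc[0]=?,scc[1]=0,scc[2]=0,scc[3]=?,scc[4]=?,scc[5]=?)
step 3: low=(low[0]=0,low[1]=1,low[2]=1,low[3]=?,low[4]=?,low[5]=?); scc=(scc[0]=1,scc[1]=0,scc[2]=0,scc[3]=?,scc[4]=?,scc[5]=?)
step 4: low=(low[0]=0,low[1]=1,low[2]=1,low[3]=3,low[4]=?,low[5]=?); scc=(scc[0]=1,scc[1]=0,scc[2]=0,scc[3]=2,scc[4]=?,scc[5]=?)
step 5: low=(low[0]=0,low[1]=1,low[2]=1,low[3]=3,low[4]=4,low[5]=5); scc=(scc[0]=1,scc[1]=0,scc[2]=0,scc[3]=2,scc[4]=?,scc[5]=3)
step 6: low=(low[0]=0,low[1]=1,low[2]=1,low[3]=3,low[4]=4,low[5]=5); scc=(scc[0]=1,scc[1]=0,scc[2]=0,scc[3]=2,scc[4]=4,scc[5]=3)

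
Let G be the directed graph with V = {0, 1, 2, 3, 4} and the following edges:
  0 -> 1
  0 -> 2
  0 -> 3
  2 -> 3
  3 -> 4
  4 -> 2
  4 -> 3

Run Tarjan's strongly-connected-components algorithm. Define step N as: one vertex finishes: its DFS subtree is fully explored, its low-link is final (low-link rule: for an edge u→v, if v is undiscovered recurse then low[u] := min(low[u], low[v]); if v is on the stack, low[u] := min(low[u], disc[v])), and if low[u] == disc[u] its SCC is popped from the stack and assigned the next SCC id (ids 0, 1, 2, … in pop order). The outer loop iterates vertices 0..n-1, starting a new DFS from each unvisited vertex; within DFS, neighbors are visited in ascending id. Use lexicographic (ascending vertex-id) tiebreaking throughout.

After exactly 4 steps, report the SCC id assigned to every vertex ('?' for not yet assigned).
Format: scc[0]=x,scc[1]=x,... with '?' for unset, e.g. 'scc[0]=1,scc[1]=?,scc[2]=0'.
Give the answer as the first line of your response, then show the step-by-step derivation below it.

scc[0]=?,scc[1]=0,scc[2]=1,scc[3]=1,scc[4]=1

step 1: low=(low[0]=0,low[1]=1,low[2]=?,low[3]=?,low[4]=?); scc=(scc[0]=?,scc[1]=0,scc[2]=?,scc[3]=?,scc[4]=?)
step 2: low=(low[0]=0,low[1]=1,low[2]=2,low[3]=3,low[4]=2); scc=(scc[0]=?,scc[1]=0,scc[2]=?,scc[3]=?,scc[4]=?)
step 3: low=(low[0]=0,low[1]=1,low[2]=2,low[3]=2,low[4]=2); scc=(scc[0]=?,scc[1]=0,scc[2]=?,scc[3]=?,scc[4]=?)
step 4: low=(low[0]=0,low[1]=1,low[2]=2,low[3]=2,low[4]=2); scc=(scc[0]=?,scc[1]=0,scc[2]=1,scc[3]=1,scc[4]=1)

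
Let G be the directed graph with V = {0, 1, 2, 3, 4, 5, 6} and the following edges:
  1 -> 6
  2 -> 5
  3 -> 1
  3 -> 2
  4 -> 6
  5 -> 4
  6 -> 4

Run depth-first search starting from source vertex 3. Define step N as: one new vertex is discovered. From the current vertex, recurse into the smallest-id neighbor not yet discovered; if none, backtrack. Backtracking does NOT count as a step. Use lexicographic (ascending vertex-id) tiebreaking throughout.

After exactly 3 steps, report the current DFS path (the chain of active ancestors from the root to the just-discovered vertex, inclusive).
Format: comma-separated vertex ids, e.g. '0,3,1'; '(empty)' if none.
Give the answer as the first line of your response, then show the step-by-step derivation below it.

3,1,6

step 1: discover 3; path=3; order=3
step 2: discover 1; path=3>1; order=3,1
step 3: discover 6; path=3>1>6; order=3,1,6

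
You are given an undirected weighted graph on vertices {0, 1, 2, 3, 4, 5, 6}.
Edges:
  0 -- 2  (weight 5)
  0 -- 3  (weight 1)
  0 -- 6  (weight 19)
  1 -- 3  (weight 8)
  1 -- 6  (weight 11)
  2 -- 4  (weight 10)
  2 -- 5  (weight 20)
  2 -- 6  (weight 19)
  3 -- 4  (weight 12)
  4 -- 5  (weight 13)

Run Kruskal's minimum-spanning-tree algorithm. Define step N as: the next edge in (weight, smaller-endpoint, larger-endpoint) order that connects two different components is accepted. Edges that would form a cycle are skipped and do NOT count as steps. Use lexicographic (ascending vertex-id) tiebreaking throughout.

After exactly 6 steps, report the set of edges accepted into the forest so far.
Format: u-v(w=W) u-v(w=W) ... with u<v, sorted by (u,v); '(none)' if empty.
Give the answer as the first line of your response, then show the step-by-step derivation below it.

0-2(w=5) 0-3(w=1) 1-3(w=8) 1-6(w=11) 2-4(w=10) 4-5(w=13)

step 1: add edge 0-3 (w=1); MST = {0-3(w=1)}
step 2: add edge 0-2 (w=5); MST = {0-2(w=5) 0-3(w=1)}
step 3: add edge 1-3 (w=8); MST = {0-2(w=5) 0-3(w=1) 1-3(w=8)}
step 4: add edge 2-4 (w=10); MST = {0-2(w=5) 0-3(w=1) 1-3(w=8) 2-4(w=10)}
step 5: add edge 1-6 (w=11); MST = {0-2(w=5) 0-3(w=1) 1-3(w=8) 1-6(w=11) 2-4(w=10)}
step 6: add edge 4-5 (w=13); MST = {0-2(w=5) 0-3(w=1) 1-3(w=8) 1-6(w=11) 2-4(w=10) 4-5(w=13)}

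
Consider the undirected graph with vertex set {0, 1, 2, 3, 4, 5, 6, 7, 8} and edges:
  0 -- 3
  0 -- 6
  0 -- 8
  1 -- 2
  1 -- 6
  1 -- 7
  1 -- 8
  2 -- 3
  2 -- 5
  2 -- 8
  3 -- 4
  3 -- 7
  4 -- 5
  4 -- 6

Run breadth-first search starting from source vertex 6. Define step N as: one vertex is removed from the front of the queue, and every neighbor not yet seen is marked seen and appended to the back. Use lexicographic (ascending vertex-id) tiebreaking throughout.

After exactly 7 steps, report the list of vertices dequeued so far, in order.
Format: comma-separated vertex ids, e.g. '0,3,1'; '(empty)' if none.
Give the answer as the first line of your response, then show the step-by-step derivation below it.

6,0,1,4,3,8,2

step 1: dequeue 6; queue=[0,1,4]; order=6
step 2: dequeue 0; queue=[1,4,3,8]; order=6,0
step 3: dequeue 1; queue=[4,3,8,2,7]; order=6,0,1
step 4: dequeue 4; queue=[3,8,2,7,5]; order=6,0,1,4
step 5: dequeue 3; queue=[8,2,7,5]; order=6,0,1,4,3
step 6: dequeue 8; queue=[2,7,5]; order=6,0,1,4,3,8
step 7: dequeue 2; queue=[7,5]; order=6,0,1,4,3,8,2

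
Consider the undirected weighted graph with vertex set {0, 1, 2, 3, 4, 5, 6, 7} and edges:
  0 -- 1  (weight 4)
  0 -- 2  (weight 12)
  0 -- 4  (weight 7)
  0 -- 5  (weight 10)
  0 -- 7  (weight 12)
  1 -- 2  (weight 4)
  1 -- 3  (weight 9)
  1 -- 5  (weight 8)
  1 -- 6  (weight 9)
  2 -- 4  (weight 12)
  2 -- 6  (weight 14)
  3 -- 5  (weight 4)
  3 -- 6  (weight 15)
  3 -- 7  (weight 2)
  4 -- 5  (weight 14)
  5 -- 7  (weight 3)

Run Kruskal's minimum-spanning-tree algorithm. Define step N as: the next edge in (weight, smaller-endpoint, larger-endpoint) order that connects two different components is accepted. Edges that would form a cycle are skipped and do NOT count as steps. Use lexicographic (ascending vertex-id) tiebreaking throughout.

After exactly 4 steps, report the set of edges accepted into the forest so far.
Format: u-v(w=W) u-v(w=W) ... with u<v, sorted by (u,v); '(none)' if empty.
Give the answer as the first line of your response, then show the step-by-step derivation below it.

0-1(w=4) 1-2(w=4) 3-7(w=2) 5-7(w=3)

step 1: add edge 3-7 (w=2); MST = {3-7(w=2)}
step 2: add edge 5-7 (w=3); MST = {3-7(w=2) 5-7(w=3)}
step 3: add edge 0-1 (w=4); MST = {0-1(w=4) 3-7(w=2) 5-7(w=3)}
step 4: add edge 1-2 (w=4); MST = {0-1(w=4) 1-2(w=4) 3-7(w=2) 5-7(w=3)}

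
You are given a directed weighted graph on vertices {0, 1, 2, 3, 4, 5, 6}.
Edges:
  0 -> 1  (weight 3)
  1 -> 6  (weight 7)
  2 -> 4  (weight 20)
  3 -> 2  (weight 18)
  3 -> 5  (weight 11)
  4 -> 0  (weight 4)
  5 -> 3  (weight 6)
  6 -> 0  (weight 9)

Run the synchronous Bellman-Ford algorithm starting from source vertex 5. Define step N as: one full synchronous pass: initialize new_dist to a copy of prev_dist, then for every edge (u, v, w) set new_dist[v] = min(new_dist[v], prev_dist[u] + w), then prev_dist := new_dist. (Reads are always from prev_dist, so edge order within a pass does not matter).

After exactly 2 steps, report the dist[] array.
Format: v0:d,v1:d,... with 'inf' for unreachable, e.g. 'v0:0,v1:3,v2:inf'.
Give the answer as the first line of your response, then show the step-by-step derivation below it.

v0:inf,v1:inf,v2:24,v3:6,v4:inf,v5:0,v6:inf

step 1: dist = v0:inf,v1:inf,v2:inf,v3:6,v4:inf,v5:0,v6:inf
step 2: dist = v0:inf,v1:inf,v2:24,v3:6,v4:inf,v5:0,v6:inf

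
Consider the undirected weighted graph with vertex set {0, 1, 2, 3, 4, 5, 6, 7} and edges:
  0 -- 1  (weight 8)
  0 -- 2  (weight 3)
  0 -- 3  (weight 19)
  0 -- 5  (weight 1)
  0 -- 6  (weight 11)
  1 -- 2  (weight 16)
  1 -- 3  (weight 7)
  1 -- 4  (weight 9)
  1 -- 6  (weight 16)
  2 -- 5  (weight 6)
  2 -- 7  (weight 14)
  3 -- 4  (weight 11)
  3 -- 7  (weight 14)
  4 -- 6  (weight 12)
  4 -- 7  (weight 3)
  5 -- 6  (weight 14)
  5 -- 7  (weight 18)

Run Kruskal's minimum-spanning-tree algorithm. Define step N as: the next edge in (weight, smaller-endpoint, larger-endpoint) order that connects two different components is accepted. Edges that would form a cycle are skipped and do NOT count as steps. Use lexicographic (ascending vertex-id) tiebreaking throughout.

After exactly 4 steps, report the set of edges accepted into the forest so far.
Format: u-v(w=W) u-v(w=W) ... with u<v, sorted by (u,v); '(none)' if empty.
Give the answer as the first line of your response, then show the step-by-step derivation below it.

0-2(w=3) 0-5(w=1) 1-3(w=7) 4-7(w=3)

step 1: add edge 0-5 (w=1); MST = {0-5(w=1)}
step 2: add edge 0-2 (w=3); MST = {0-2(w=3) 0-5(w=1)}
step 3: add edge 4-7 (w=3); MST = {0-2(w=3) 0-5(w=1) 4-7(w=3)}
step 4: add edge 1-3 (w=7); MST = {0-2(w=3) 0-5(w=1) 1-3(w=7) 4-7(w=3)}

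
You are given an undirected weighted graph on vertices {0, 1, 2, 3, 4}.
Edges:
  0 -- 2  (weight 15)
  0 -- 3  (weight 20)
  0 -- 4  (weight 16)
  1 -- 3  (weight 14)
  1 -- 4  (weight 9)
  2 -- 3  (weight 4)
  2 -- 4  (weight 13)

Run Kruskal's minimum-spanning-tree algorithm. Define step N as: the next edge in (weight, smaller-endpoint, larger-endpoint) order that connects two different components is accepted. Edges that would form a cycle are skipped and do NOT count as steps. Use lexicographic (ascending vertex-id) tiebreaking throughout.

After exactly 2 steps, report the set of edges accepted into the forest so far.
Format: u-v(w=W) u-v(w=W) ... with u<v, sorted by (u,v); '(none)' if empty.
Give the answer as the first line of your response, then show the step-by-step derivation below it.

1-4(w=9) 2-3(w=4)

step 1: add edge 2-3 (w=4); MST = {2-3(w=4)}
step 2: add edge 1-4 (w=9); MST = {1-4(w=9) 2-3(w=4)}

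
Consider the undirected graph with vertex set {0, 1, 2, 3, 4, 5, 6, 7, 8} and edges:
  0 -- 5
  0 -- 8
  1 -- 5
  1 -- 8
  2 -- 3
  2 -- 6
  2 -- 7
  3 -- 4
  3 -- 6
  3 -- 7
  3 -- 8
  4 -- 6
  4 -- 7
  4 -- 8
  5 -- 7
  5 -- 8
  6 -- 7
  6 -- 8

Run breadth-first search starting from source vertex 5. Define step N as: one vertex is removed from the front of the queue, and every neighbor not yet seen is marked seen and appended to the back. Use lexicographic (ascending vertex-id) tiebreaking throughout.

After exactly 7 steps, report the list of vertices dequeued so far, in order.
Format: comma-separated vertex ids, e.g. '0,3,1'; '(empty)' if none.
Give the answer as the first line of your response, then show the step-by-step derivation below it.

5,0,1,7,8,2,3

step 1: dequeue 5; queue=[0,1,7,8]; order=5
step 2: dequeue 0; queue=[1,7,8]; order=5,0
step 3: dequeue 1; queue=[7,8]; order=5,0,1
step 4: dequeue 7; queue=[8,2,3,4,6]; order=5,0,1,7
step 5: dequeue 8; queue=[2,3,4,6]; order=5,0,1,7,8
step 6: dequeue 2; queue=[3,4,6]; order=5,0,1,7,8,2
step 7: dequeue 3; queue=[4,6]; order=5,0,1,7,8,2,3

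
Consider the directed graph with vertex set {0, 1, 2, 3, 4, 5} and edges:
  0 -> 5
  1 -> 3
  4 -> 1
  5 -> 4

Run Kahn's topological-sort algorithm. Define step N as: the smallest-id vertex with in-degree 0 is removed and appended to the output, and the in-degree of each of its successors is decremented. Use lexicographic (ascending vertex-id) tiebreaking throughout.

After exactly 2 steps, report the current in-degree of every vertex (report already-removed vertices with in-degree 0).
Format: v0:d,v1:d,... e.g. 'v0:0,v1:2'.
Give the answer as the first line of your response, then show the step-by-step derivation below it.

v0:0,v1:1,v2:0,v3:1,v4:1,v5:0

step 1: output 0; order=[0]; indeg=(0,1,0,1,1,0)
step 2: output 2; order=[0,2]; indeg=(0,1,0,1,1,0)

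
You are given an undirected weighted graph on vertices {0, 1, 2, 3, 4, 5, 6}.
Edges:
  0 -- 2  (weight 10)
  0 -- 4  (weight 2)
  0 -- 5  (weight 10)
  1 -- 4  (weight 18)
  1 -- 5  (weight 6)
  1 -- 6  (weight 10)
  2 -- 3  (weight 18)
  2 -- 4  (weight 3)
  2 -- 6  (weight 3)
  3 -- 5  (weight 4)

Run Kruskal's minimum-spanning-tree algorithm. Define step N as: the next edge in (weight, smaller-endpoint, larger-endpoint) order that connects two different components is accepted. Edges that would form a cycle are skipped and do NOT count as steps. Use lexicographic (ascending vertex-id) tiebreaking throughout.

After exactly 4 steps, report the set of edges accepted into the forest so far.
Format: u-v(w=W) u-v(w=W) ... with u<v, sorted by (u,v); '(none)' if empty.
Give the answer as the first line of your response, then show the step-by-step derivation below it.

0-4(w=2) 2-4(w=3) 2-6(w=3) 3-5(w=4)

step 1: add edge 0-4 (w=2); MST = {0-4(w=2)}
step 2: add edge 2-4 (w=3); MST = {0-4(w=2) 2-4(w=3)}
step 3: add edge 2-6 (w=3); MST = {0-4(w=2) 2-4(w=3) 2-6(w=3)}
step 4: add edge 3-5 (w=4); MST = {0-4(w=2) 2-4(w=3) 2-6(w=3) 3-5(w=4)}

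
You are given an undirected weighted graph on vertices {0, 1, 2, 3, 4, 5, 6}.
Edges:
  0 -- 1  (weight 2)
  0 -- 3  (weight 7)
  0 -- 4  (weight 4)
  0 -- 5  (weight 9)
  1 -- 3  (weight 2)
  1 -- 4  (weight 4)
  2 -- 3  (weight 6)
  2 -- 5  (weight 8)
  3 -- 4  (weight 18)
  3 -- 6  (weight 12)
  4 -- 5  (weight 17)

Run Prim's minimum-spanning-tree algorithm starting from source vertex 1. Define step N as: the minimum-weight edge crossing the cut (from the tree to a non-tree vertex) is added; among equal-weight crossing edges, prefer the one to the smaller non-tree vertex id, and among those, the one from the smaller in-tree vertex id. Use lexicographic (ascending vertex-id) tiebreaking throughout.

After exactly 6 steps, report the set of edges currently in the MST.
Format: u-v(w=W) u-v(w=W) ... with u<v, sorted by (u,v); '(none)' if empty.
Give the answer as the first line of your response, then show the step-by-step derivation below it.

0-1(w=2) 0-4(w=4) 1-3(w=2) 2-3(w=6) 2-5(w=8) 3-6(w=12)

step 1: add edge 0-1 (w=2); MST = {0-1(w=2)}
step 2: add edge 1-3 (w=2); MST = {0-1(w=2) 1-3(w=2)}
step 3: add edge 0-4 (w=4); MST = {0-1(w=2) 0-4(w=4) 1-3(w=2)}
step 4: add edge 2-3 (w=6); MST = {0-1(w=2) 0-4(w=4) 1-3(w=2) 2-3(w=6)}
step 5: add edge 2-5 (w=8); MST = {0-1(w=2) 0-4(w=4) 1-3(w=2) 2-3(w=6) 2-5(w=8)}
step 6: add edge 3-6 (w=12); MST = {0-1(w=2) 0-4(w=4) 1-3(w=2) 2-3(w=6) 2-5(w=8) 3-6(w=12)}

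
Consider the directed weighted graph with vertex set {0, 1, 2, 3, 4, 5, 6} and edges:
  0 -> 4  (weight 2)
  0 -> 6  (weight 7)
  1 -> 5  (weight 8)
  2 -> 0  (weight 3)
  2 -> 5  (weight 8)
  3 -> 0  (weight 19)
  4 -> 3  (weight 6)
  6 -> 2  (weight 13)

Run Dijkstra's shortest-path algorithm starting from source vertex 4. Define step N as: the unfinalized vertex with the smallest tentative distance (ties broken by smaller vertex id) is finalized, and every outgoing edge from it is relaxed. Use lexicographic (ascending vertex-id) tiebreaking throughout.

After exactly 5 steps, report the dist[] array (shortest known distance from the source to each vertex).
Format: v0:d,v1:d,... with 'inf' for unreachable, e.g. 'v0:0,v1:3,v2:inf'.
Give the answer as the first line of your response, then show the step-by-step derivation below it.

v0:25,v1:inf,v2:45,v3:6,v4:0,v5:53,v6:32

step 1: dist = v0:inf,v1:inf,v2:inf,v3:6,v4:0,v5:inf,v6:inf
step 2: dist = v0:25,v1:inf,v2:inf,v3:6,v4:0,v5:inf,v6:inf
step 3: dist = v0:25,v1:inf,v2:inf,v3:6,v4:0,v5:inf,v6:32
step 4: dist = v0:25,v1:inf,v2:45,v3:6,v4:0,v5:inf,v6:32
step 5: dist = v0:25,v1:inf,v2:45,v3:6,v4:0,v5:53,v6:32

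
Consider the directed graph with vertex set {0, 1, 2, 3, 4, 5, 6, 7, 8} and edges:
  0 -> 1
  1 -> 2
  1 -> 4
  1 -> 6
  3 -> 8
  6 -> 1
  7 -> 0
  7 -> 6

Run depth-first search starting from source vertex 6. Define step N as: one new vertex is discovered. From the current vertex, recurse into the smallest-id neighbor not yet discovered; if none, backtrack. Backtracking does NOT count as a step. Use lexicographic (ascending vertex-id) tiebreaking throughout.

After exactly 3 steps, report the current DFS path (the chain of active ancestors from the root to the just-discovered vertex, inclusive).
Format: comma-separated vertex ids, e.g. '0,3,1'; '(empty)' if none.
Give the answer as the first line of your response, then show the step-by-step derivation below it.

6,1,2

step 1: discover 6; path=6; order=6
step 2: discover 1; path=6>1; order=6,1
step 3: discover 2; path=6>1>2; order=6,1,2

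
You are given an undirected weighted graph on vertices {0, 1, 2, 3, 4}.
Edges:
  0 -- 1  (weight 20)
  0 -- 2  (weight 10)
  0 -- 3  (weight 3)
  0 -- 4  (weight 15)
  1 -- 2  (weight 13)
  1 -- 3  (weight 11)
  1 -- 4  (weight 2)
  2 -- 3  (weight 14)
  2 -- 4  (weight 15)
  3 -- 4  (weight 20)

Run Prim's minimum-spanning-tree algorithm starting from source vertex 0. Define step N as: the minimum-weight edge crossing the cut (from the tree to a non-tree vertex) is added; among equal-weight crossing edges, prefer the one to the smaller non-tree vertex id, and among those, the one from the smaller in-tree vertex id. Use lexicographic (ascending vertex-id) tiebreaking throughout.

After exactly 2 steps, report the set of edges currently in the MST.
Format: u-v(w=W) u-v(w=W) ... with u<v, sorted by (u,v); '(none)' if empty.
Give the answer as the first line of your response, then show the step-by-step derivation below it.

0-2(w=10) 0-3(w=3)

step 1: add edge 0-3 (w=3); MST = {0-3(w=3)}
step 2: add edge 0-2 (w=10); MST = {0-2(w=10) 0-3(w=3)}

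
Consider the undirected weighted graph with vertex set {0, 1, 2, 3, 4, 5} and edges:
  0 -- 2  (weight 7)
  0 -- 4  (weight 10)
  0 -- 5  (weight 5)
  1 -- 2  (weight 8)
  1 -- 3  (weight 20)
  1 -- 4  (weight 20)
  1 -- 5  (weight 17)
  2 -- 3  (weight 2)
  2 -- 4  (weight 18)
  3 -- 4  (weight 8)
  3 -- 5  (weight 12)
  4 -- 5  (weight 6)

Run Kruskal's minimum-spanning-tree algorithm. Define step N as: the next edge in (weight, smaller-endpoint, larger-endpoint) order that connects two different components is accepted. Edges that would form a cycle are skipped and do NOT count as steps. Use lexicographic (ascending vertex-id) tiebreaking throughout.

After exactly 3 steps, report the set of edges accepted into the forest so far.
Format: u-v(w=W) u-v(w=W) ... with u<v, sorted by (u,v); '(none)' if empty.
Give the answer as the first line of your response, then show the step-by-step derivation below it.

0-5(w=5) 2-3(w=2) 4-5(w=6)

step 1: add edge 2-3 (w=2); MST = {2-3(w=2)}
step 2: add edge 0-5 (w=5); MST = {0-5(w=5) 2-3(w=2)}
step 3: add edge 4-5 (w=6); MST = {0-5(w=5) 2-3(w=2) 4-5(w=6)}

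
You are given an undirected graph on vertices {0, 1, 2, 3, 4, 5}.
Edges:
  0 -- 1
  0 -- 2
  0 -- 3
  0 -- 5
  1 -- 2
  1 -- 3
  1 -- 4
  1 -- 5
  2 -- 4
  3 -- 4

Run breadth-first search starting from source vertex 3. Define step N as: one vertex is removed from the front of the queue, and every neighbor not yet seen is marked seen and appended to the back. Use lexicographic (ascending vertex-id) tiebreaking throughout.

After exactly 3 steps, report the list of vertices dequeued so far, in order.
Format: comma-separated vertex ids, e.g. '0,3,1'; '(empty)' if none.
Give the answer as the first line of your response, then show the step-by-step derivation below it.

3,0,1

step 1: dequeue 3; queue=[0,1,4]; order=3
step 2: dequeue 0; queue=[1,4,2,5]; order=3,0
step 3: dequeue 1; queue=[4,2,5]; order=3,0,1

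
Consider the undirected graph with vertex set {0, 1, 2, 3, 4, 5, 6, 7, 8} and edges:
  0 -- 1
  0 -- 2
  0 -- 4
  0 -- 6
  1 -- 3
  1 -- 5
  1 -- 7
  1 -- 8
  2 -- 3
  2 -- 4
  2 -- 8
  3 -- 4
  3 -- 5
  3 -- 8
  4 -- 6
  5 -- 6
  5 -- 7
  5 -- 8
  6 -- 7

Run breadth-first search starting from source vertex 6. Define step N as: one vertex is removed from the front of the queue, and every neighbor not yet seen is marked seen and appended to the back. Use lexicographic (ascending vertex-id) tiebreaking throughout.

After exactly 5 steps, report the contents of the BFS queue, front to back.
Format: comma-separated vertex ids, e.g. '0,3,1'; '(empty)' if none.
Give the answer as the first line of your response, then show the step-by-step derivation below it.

1,2,3,8

step 1: dequeue 6; queue=[0,4,5,7]; order=6
step 2: dequeue 0; queue=[4,5,7,1,2]; order=6,0
step 3: dequeue 4; queue=[5,7,1,2,3]; order=6,0,4
step 4: dequeue 5; queue=[7,1,2,3,8]; order=6,0,4,5
step 5: dequeue 7; queue=[1,2,3,8]; order=6,0,4,5,7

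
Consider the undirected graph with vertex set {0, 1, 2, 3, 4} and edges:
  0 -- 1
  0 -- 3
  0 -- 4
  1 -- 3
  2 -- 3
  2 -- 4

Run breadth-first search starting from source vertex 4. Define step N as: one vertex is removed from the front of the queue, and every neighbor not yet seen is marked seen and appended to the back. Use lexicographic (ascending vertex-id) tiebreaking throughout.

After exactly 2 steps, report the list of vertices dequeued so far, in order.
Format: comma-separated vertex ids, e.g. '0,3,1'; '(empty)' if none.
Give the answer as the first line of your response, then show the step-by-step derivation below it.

4,0

step 1: dequeue 4; queue=[0,2]; order=4
step 2: dequeue 0; queue=[2,1,3]; order=4,0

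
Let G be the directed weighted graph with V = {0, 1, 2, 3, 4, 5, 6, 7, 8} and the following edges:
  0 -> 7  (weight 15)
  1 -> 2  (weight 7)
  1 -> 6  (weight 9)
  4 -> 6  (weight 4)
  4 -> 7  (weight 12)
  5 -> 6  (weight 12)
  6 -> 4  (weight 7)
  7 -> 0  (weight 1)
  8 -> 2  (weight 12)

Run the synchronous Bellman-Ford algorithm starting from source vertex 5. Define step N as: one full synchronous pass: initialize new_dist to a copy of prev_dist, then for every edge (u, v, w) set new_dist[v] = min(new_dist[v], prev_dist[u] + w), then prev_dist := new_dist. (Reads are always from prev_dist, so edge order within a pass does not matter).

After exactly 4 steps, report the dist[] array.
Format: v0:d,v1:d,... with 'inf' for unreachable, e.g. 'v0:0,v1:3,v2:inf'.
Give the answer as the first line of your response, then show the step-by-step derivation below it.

v0:32,v1:inf,v2:inf,v3:inf,v4:19,v5:0,v6:12,v7:31,v8:inf

step 1: dist = v0:inf,v1:inf,v2:inf,v3:inf,v4:inf,v5:0,v6:12,v7:inf,v8:inf
step 2: dist = v0:inf,v1:inf,v2:inf,v3:inf,v4:19,v5:0,v6:12,v7:inf,v8:inf
step 3: dist = v0:inf,v1:inf,v2:inf,v3:inf,v4:19,v5:0,v6:12,v7:31,v8:inf
step 4: dist = v0:32,v1:inf,v2:inf,v3:inf,v4:19,v5:0,v6:12,v7:31,v8:inf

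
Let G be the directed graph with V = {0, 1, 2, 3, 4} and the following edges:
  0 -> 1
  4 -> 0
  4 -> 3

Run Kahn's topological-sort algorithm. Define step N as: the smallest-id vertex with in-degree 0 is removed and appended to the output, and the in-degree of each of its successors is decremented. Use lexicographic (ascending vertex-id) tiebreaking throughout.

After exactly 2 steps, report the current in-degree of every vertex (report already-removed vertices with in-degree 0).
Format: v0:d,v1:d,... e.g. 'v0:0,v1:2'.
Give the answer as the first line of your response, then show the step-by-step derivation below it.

v0:0,v1:1,v2:0,v3:0,v4:0

step 1: output 2; order=[2]; indeg=(1,1,0,1,0)
step 2: output 4; order=[2,4]; indeg=(0,1,0,0,0)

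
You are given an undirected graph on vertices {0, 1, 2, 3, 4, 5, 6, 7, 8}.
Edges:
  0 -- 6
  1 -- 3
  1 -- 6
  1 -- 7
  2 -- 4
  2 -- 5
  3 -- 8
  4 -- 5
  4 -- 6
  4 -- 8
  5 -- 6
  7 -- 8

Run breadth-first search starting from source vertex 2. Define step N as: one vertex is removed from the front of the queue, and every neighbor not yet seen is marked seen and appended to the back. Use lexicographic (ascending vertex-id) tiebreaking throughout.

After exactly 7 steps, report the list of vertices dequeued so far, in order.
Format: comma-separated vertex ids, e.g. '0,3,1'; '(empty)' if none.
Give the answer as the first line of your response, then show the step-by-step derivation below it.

2,4,5,6,8,0,1

step 1: dequeue 2; queue=[4,5]; order=2
step 2: dequeue 4; queue=[5,6,8]; order=2,4
step 3: dequeue 5; queue=[6,8]; order=2,4,5
step 4: dequeue 6; queue=[8,0,1]; order=2,4,5,6
step 5: dequeue 8; queue=[0,1,3,7]; order=2,4,5,6,8
step 6: dequeue 0; queue=[1,3,7]; order=2,4,5,6,8,0
step 7: dequeue 1; queue=[3,7]; order=2,4,5,6,8,0,1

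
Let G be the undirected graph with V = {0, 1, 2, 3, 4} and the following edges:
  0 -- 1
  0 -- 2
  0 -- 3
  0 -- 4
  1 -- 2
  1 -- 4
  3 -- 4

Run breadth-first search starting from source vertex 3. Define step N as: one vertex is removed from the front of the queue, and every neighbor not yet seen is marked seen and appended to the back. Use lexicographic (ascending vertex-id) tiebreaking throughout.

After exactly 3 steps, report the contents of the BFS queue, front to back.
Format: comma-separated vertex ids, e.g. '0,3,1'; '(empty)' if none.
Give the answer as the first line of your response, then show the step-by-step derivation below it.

1,2

step 1: dequeue 3; queue=[0,4]; order=3
step 2: dequeue 0; queue=[4,1,2]; order=3,0
step 3: dequeue 4; queue=[1,2]; order=3,0,4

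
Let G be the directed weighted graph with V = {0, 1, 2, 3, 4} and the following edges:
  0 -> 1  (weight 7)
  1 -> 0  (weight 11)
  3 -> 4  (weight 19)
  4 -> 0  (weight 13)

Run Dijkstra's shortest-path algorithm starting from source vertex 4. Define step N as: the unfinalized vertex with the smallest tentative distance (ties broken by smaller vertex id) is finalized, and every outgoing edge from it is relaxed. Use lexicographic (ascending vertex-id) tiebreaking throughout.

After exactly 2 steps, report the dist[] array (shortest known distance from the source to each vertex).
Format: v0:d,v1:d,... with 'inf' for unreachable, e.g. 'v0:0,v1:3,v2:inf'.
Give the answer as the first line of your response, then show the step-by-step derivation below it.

v0:13,v1:20,v2:inf,v3:inf,v4:0

step 1: dist = v0:13,v1:inf,v2:inf,v3:inf,v4:0
step 2: dist = v0:13,v1:20,v2:inf,v3:inf,v4:0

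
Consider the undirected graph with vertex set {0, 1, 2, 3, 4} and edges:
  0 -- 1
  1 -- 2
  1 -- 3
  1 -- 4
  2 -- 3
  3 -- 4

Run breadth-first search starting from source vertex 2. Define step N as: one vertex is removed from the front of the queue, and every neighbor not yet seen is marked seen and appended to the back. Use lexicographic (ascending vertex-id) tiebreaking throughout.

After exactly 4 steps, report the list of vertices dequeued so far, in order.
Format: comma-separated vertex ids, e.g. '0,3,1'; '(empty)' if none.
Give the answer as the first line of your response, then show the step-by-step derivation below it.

2,1,3,0

step 1: dequeue 2; queue=[1,3]; order=2
step 2: dequeue 1; queue=[3,0,4]; order=2,1
step 3: dequeue 3; queue=[0,4]; order=2,1,3
step 4: dequeue 0; queue=[4]; order=2,1,3,0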